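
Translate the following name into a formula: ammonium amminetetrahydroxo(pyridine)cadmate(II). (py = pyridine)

Ligands: 4 hydroxo (OH, -1), 1 pyridine (py, neutral), 1 ammine (NH3, neutral). Ligand charge sum = -4.
With Cd in oxidation state +2, the complex ion is [Cd...]^2−.
Charge balance with ammonium (+1) requires 1 complex ion per 2 ammonium.

(NH4)2[Cd(NH3)(OH)4(py)]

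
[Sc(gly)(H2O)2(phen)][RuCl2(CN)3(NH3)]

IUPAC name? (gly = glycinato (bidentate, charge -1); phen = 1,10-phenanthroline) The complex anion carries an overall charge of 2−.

diaqua(glycinato)(1,10-phenanthroline)scandium(III) amminedichlorotricyanoruthenate(III)

Both ions are complex: the cation is named first with the plain metal name, the anion second with the -ate form; each ion's ligands are alphabetised independently.
The complex anion is given as 2−; its ligand charges sum to -5, so Ru = +3.
A 1:1 salt means the cation carries the equal and opposite charge, 2+.
Cation: ligand charges sum to -1; for the ion to be 2+, Sc = +3.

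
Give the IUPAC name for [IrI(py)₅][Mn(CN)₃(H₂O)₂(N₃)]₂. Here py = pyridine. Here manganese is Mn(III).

iodopentakis(pyridine)iridium(III) diaquaazidotricyanomanganate(III)

Both ions are complex: the cation is named first with the plain metal name, the anion second with the -ate form; each ion's ligands are alphabetised independently.
Mn is given as +3; the anion's ligand charges sum to -4, so the complex anion is 1−.
With 2 anions per cation, the cation must be 2×1 = 2+.
Cation: ligand charges sum to -1; for the ion to be 2+, Ir = +3.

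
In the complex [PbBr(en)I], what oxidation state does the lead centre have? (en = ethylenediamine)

No counter-ion: the bracketed complex is neutral.
Ligand charges: 1×I = -1; 1×en neutral; 1×Br = -1; sum -2.
Pb + (-2) = 0 ⇒ Pb is +2.

+2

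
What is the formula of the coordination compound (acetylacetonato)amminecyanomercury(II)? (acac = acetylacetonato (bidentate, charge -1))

Ligands: 1 ammine (NH3, neutral), 1 cyano (CN, -1), 1 acetylacetonato (acac, -1). Ligand charge sum = -2.
With Hg in oxidation state +2, the complex ion is [Hg...].

[Hg(acac)(CN)(NH3)]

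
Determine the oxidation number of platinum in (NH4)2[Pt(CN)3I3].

+4

2 ammonium outside the brackets (+1 each) → the complex ion is 2−.
Ligand charges: 3×CN = -3; 3×I = -3; sum -6.
Pt + (-6) = 2− ⇒ Pt is +4.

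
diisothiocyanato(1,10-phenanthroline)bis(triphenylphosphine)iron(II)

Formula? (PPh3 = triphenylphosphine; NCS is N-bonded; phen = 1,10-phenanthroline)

[Fe(NCS)2(phen)(PPh3)2]

Ligands: 2 triphenylphosphine (PPh3, neutral), 2 isothiocyanato (NCS, -1), 1 1,10-phenanthroline (phen, neutral). Ligand charge sum = -2.
With Fe in oxidation state +2, the complex ion is [Fe...].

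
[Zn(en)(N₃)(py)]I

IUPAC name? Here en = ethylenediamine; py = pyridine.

azido(ethylenediamine)(pyridine)zinc(II) iodide

The 1 iodide counter-ion carries a total charge of -1, so each complex ion is 1+.
Ligand charges: 1×azido (-1 each), 1×ethylenediamine (neutral), 1×pyridine (neutral); total -1. So Zn + (-1) = 1+, giving Zn = +2.
Ligands are named alphabetically: azido before ethylenediamine before pyridine.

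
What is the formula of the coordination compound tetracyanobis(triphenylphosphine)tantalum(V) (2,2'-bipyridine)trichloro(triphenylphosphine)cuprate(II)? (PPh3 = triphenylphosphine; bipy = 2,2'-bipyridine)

[Ta(CN)4(PPh3)2][Cu(bipy)Cl3(PPh3)]

Cation [Ta…]: ligand charges -4, Ta(V) ⇒ ion charge 1+.
Anion [Cu…]: ligand charges -3, Cu(II) ⇒ ion charge 1−.
One 1+ cation balances one 1− anion.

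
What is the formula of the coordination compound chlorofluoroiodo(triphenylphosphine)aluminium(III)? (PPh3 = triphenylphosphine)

Ligands: 1 fluoro (F, -1), 1 chloro (Cl, -1), 1 triphenylphosphine (PPh3, neutral), 1 iodo (I, -1). Ligand charge sum = -3.
With Al in oxidation state +3, the complex ion is [Al...].

[AlClFI(PPh3)]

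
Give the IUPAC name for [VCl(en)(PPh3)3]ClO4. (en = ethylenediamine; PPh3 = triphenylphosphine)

The 1 perchlorate counter-ion carries a total charge of -1, so each complex ion is 1+.
Ligand charges: 1×chloro (-1 each), 1×ethylenediamine (neutral), 3×triphenylphosphine (neutral); total -1. So V + (-1) = 1+, giving V = +2.
Ligands are named alphabetically: chloro before ethylenediamine before triphenylphosphine.

chloro(ethylenediamine)tris(triphenylphosphine)vanadium(II) perchlorate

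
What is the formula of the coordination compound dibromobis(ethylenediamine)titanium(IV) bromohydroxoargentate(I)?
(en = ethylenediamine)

Cation [Ti…]: ligand charges -2, Ti(IV) ⇒ ion charge 2+.
Anion [Ag…]: ligand charges -2, Ag(I) ⇒ ion charge 1−.
One 2+ cation requires 2 of the 1− anion.

[TiBr2(en)2][AgBr(OH)]2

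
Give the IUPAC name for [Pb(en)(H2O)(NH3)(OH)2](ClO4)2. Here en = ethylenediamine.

ammineaqua(ethylenediamine)dihydroxolead(IV) perchlorate

The 2 perchlorate counter-ions carry a total charge of -2, so each complex ion is 2+.
Ligand charges: 1×ammine (neutral), 1×ethylenediamine (neutral), 1×aqua (neutral), 2×hydroxo (-1 each); total -2. So Pb + (-2) = 2+, giving Pb = +4.
Ligands are named alphabetically: ammine before aqua before ethylenediamine before hydroxo.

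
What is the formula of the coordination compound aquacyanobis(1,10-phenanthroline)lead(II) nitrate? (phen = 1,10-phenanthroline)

[Pb(CN)(H2O)(phen)2]NO3

Ligands: 1 aqua (H2O, neutral), 2 1,10-phenanthroline (phen, neutral), 1 cyano (CN, -1). Ligand charge sum = -1.
With Pb in oxidation state +2, the complex ion is [Pb...]^1+.
Charge balance with nitrate (-1) requires 1 complex ion per 1 nitrate.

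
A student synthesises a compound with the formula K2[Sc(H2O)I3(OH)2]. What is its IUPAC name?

The 2 potassium counter-ions carry a total charge of +2, so each complex ion is 2−.
Ligand charges: 3×iodo (-1 each), 1×aqua (neutral), 2×hydroxo (-1 each); total -5. So Sc + (-5) = 2−, giving Sc = +3.
The complex ion is anionic, so scandium takes the -ate form scandate(III).

potassium aquadihydroxotriiodoscandate(III)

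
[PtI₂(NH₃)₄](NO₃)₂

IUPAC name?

The 2 nitrate counter-ions carry a total charge of -2, so each complex ion is 2+.
Ligand charges: 2×iodo (-1 each), 4×ammine (neutral); total -2. So Pt + (-2) = 2+, giving Pt = +4.
Ligands are named alphabetically: ammine before iodo.

tetraamminediiodoplatinum(IV) nitrate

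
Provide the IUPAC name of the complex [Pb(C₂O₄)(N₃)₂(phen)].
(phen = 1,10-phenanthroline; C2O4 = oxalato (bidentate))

diazidooxalato(1,10-phenanthroline)lead(IV)

There is no counter-ion, so the complex is neutral overall.
Ligand charges: 1×1,10-phenanthroline (neutral), 2×azido (-1 each), 1×oxalato (-2 each); total -4. So Pb + (-4) = 0, giving Pb = +4.
Ligands are named alphabetically: azido before oxalato before phenanthroline.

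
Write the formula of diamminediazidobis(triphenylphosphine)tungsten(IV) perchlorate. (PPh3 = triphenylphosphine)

Ligands: 2 ammine (NH3, neutral), 2 triphenylphosphine (PPh3, neutral), 2 azido (N3, -1). Ligand charge sum = -2.
With W in oxidation state +4, the complex ion is [W...]^2+.
Charge balance with perchlorate (-1) requires 1 complex ion per 2 perchlorate.

[W(N3)2(NH3)2(PPh3)2](ClO4)2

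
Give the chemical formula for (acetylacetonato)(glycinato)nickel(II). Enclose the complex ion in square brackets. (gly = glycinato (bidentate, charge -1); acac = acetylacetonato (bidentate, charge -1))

Ligands: 1 glycinato (gly, -1), 1 acetylacetonato (acac, -1). Ligand charge sum = -2.
With Ni in oxidation state +2, the complex ion is [Ni...].

[Ni(acac)(gly)]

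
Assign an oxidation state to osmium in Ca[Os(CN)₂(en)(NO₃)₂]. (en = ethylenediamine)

1 calcium outside the brackets (+2 each) → the complex ion is 2−.
Ligand charges: 2×CN = -2; 1×en neutral; 2×NO3 = -2; sum -4.
Os + (-4) = 2− ⇒ Os is +2.

+2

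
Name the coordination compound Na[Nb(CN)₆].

sodium hexacyanoniobate(V)

The 1 sodium counter-ion carries a total charge of +1, so each complex ion is 1−.
Ligand charges: 6×cyano (-1 each); total -6. So Nb + (-6) = 1−, giving Nb = +5.
The complex ion is anionic, so niobium takes the -ate form niobate(V).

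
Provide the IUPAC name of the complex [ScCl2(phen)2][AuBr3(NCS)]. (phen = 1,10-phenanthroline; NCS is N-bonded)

dichlorobis(1,10-phenanthroline)scandium(III) tribromoisothiocyanatoaurate(III)

Both ions are complex: the cation is named first with the plain metal name, the anion second with the -ate form; each ion's ligands are alphabetised independently.
Scandium is always +3 in its complexes; the cation's ligand charges sum to -2, so the complex cation is 1+.
A 1:1 salt means the anion carries the equal and opposite charge, 1−.
Anion: ligand charges sum to -4; for the ion to be 1−, Au = +3.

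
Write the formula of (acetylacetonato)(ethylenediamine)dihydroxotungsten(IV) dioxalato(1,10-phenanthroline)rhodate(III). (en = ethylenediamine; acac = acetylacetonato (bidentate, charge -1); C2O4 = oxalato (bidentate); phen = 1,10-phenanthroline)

Cation [W…]: ligand charges -3, W(IV) ⇒ ion charge 1+.
Anion [Rh…]: ligand charges -4, Rh(III) ⇒ ion charge 1−.
One 1+ cation balances one 1− anion.

[W(acac)(en)(OH)2][Rh(C2O4)2(phen)]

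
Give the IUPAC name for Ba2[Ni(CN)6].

The 2 barium counter-ions carry a total charge of +4, so each complex ion is 4−.
Ligand charges: 6×cyano (-1 each); total -6. So Ni + (-6) = 4−, giving Ni = +2.
The complex ion is anionic, so nickel takes the -ate form nickelate(II).

barium hexacyanonickelate(II)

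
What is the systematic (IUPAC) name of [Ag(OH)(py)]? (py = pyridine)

hydroxo(pyridine)silver(I)

There is no counter-ion, so the complex is neutral overall.
Ligand charges: 1×pyridine (neutral), 1×hydroxo (-1 each); total -1. So Ag + (-1) = 0, giving Ag = +1.
Ligands are named alphabetically: hydroxo before pyridine.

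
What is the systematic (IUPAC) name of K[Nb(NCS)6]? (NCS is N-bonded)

The 1 potassium counter-ion carries a total charge of +1, so each complex ion is 1−.
Ligand charges: 6×isothiocyanato (-1 each); total -6. So Nb + (-6) = 1−, giving Nb = +5.
The complex ion is anionic, so niobium takes the -ate form niobate(V).

potassium hexaisothiocyanatoniobate(V)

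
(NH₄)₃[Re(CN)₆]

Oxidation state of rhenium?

+3

3 ammonium outside the brackets (+1 each) → the complex ion is 3−.
Ligand charges: 6×CN = -6; sum -6.
Re + (-6) = 3− ⇒ Re is +3.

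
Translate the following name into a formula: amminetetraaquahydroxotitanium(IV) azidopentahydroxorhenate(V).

[Ti(H2O)4(NH3)(OH)][Re(N3)(OH)5]3

Cation [Ti…]: ligand charges -1, Ti(IV) ⇒ ion charge 3+.
Anion [Re…]: ligand charges -6, Re(V) ⇒ ion charge 1−.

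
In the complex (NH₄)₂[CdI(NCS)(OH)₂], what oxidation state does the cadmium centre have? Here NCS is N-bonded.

2 ammonium outside the brackets (+1 each) → the complex ion is 2−.
Ligand charges: 1×NCS = -1; 1×I = -1; 2×OH = -2; sum -4.
Cd + (-4) = 2− ⇒ Cd is +2.

+2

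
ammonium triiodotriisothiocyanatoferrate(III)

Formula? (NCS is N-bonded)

(NH4)3[FeI3(NCS)3]

Ligands: 3 iodo (I, -1), 3 isothiocyanato (NCS, -1). Ligand charge sum = -6.
Charge balance with ammonium (+1) requires 1 complex ion per 3 ammonium.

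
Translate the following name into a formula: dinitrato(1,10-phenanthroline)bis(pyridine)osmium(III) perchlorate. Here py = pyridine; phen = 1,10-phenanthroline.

Ligands: 2 nitrato (NO3, -1), 2 pyridine (py, neutral), 1 1,10-phenanthroline (phen, neutral). Ligand charge sum = -2.
Charge balance with perchlorate (-1) requires 1 complex ion per 1 perchlorate.

[Os(NO3)2(phen)(py)2]ClO4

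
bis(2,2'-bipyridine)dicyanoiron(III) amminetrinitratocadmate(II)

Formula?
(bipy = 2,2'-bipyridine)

[Fe(bipy)2(CN)2][Cd(NH3)(NO3)3]

Cation [Fe…]: ligand charges -2, Fe(III) ⇒ ion charge 1+.
Anion [Cd…]: ligand charges -3, Cd(II) ⇒ ion charge 1−.
One 1+ cation balances one 1− anion.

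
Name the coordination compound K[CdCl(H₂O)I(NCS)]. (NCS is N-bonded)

potassium aquachloroiodoisothiocyanatocadmate(II)

The 1 potassium counter-ion carries a total charge of +1, so each complex ion is 1−.
Ligand charges: 1×iodo (-1 each), 1×aqua (neutral), 1×chloro (-1 each), 1×isothiocyanato (-1 each); total -3. So Cd + (-3) = 1−, giving Cd = +2.
Ligands are named alphabetically: aqua before chloro before iodo before isothiocyanato.
The complex ion is anionic, so cadmium takes the -ate form cadmate(II).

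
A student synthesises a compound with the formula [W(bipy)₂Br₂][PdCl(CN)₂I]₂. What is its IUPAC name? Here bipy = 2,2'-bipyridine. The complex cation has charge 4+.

The complex cation is given as 4+; its ligand charges sum to -2, so W = +6.
With 2 anions per cation, each anion must be 4/2 = 2−.
Anion: ligand charges sum to -4; for the ion to be 2−, Pd = +2.

bis(2,2'-bipyridine)dibromotungsten(VI) chlorodicyanoiodopalladate(II)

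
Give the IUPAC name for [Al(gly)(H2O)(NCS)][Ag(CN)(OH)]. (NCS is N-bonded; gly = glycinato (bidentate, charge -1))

Both ions are complex: the cation is named first with the plain metal name, the anion second with the -ate form; each ion's ligands are alphabetised independently.
Aluminium is always +3 in its complexes; the cation's ligand charges sum to -2, so the complex cation is 1+.
A 1:1 salt means the anion carries the equal and opposite charge, 1−.
Anion: ligand charges sum to -2; for the ion to be 1−, Ag = +1.

aqua(glycinato)isothiocyanatoaluminium(III) cyanohydroxoargentate(I)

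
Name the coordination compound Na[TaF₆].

sodium hexafluorotantalate(V)

The 1 sodium counter-ion carries a total charge of +1, so each complex ion is 1−.
Ligand charges: 6×fluoro (-1 each); total -6. So Ta + (-6) = 1−, giving Ta = +5.
The complex ion is anionic, so tantalum takes the -ate form tantalate(V).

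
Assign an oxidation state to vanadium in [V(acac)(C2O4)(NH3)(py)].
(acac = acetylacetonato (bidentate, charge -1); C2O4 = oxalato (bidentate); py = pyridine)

No counter-ion: the bracketed complex is neutral.
Ligand charges: 1×NH3 neutral; 1×acac = -1; 1×C2O4 = -2; 1×py neutral; sum -3.
V + (-3) = 0 ⇒ V is +3.

+3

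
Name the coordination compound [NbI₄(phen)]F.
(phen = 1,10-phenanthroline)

tetraiodo(1,10-phenanthroline)niobium(V) fluoride

The 1 fluoride counter-ion carries a total charge of -1, so each complex ion is 1+.
Ligand charges: 4×iodo (-1 each), 1×1,10-phenanthroline (neutral); total -4. So Nb + (-4) = 1+, giving Nb = +5.
Ligands are named alphabetically: iodo before phenanthroline.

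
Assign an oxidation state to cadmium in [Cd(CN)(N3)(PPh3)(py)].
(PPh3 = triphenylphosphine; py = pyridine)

+2

No counter-ion: the bracketed complex is neutral.
Ligand charges: 1×CN = -1; 1×PPh3 neutral; 1×py neutral; 1×N3 = -1; sum -2.
Cd + (-2) = 0 ⇒ Cd is +2.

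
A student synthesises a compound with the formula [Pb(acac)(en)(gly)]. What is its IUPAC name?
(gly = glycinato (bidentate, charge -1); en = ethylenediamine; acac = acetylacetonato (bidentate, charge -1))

There is no counter-ion, so the complex is neutral overall.
Ligand charges: 1×glycinato (-1 each), 1×ethylenediamine (neutral), 1×acetylacetonato (-1 each); total -2. So Pb + (-2) = 0, giving Pb = +2.
Ligands are named alphabetically: acetylacetonato before ethylenediamine before glycinato.

(acetylacetonato)(ethylenediamine)(glycinato)lead(II)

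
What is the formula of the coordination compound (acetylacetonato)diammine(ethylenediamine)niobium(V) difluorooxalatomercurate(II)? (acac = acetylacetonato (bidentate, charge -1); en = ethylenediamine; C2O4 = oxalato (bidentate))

[Nb(acac)(en)(NH3)2][Hg(C2O4)F2]2

Cation [Nb…]: ligand charges -1, Nb(V) ⇒ ion charge 4+.
Anion [Hg…]: ligand charges -4, Hg(II) ⇒ ion charge 2−.
One 4+ cation requires 2 of the 2− anion.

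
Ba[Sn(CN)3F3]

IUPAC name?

The 1 barium counter-ion carries a total charge of +2, so each complex ion is 2−.
Ligand charges: 3×cyano (-1 each), 3×fluoro (-1 each); total -6. So Sn + (-6) = 2−, giving Sn = +4.
Ligands are named alphabetically: cyano before fluoro.
The complex ion is anionic, so tin takes the -ate form stannate(IV).

barium tricyanotrifluorostannate(IV)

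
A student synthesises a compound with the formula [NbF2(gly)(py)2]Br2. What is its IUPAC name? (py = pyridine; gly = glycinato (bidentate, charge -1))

difluoro(glycinato)bis(pyridine)niobium(V) bromide

The 2 bromide counter-ions carry a total charge of -2, so each complex ion is 2+.
Ligand charges: 2×pyridine (neutral), 2×fluoro (-1 each), 1×glycinato (-1 each); total -3. So Nb + (-3) = 2+, giving Nb = +5.
Ligands are named alphabetically: fluoro before glycinato before pyridine.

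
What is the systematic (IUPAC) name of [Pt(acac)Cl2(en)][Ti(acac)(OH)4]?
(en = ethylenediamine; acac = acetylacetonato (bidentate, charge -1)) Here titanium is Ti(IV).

(acetylacetonato)dichloro(ethylenediamine)platinum(IV) (acetylacetonato)tetrahydroxotitanate(IV)

Both ions are complex: the cation is named first with the plain metal name, the anion second with the -ate form; each ion's ligands are alphabetised independently.
Ti is given as +4; the anion's ligand charges sum to -5, so the complex anion is 1−.
A 1:1 salt means the cation carries the equal and opposite charge, 1+.
Cation: ligand charges sum to -3; for the ion to be 1+, Pt = +4.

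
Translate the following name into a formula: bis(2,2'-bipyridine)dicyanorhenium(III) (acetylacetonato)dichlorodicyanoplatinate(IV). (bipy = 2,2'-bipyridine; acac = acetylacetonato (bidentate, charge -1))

Cation [Re…]: ligand charges -2, Re(III) ⇒ ion charge 1+.
Anion [Pt…]: ligand charges -5, Pt(IV) ⇒ ion charge 1−.

[Re(bipy)2(CN)2][Pt(acac)Cl2(CN)2]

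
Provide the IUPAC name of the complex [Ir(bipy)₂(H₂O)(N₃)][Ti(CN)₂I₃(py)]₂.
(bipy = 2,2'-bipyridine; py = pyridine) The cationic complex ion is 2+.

aquaazidobis(2,2'-bipyridine)iridium(III) dicyanotriiodo(pyridine)titanate(IV)

The complex cation is given as 2+; its ligand charges sum to -1, so Ir = +3.
With 2 anions per cation, each anion must be 2/2 = 1−.
Anion: ligand charges sum to -5; for the ion to be 1−, Ti = +4.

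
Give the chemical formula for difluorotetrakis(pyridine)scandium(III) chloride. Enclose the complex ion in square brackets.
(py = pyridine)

Ligands: 2 fluoro (F, -1), 4 pyridine (py, neutral). Ligand charge sum = -2.
With Sc in oxidation state +3, the complex ion is [Sc...]^1+.
Charge balance with chloride (-1) requires 1 complex ion per 1 chloride.

[ScF2(py)4]Cl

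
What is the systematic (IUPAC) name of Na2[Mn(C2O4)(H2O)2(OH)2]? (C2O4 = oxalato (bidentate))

sodium diaquadihydroxooxalatomanganate(II)

The 2 sodium counter-ions carry a total charge of +2, so each complex ion is 2−.
Ligand charges: 1×oxalato (-2 each), 2×aqua (neutral), 2×hydroxo (-1 each); total -4. So Mn + (-4) = 2−, giving Mn = +2.
The complex ion is anionic, so manganese takes the -ate form manganate(II).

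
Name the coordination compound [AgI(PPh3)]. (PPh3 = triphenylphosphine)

iodo(triphenylphosphine)silver(I)

There is no counter-ion, so the complex is neutral overall.
Ligand charges: 1×triphenylphosphine (neutral), 1×iodo (-1 each); total -1. So Ag + (-1) = 0, giving Ag = +1.
Ligands are named alphabetically: iodo before triphenylphosphine.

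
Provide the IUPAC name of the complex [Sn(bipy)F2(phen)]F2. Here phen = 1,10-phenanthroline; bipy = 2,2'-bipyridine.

(2,2'-bipyridine)difluoro(1,10-phenanthroline)tin(IV) fluoride

The 2 fluoride counter-ions carry a total charge of -2, so each complex ion is 2+.
Ligand charges: 2×fluoro (-1 each), 1×1,10-phenanthroline (neutral), 1×2,2'-bipyridine (neutral); total -2. So Sn + (-2) = 2+, giving Sn = +4.
Ligands are named alphabetically: bipyridine before fluoro before phenanthroline.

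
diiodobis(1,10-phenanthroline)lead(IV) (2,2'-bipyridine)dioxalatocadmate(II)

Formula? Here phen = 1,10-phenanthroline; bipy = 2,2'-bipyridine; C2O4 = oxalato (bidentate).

[PbI2(phen)2][Cd(bipy)(C2O4)2]

Cation [Pb…]: ligand charges -2, Pb(IV) ⇒ ion charge 2+.
Anion [Cd…]: ligand charges -4, Cd(II) ⇒ ion charge 2−.
One 2+ cation balances one 2− anion.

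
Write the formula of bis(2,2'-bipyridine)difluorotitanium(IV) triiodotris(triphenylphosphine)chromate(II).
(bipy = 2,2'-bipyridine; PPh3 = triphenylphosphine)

[Ti(bipy)2F2][CrI3(PPh3)3]2

Cation [Ti…]: ligand charges -2, Ti(IV) ⇒ ion charge 2+.
Anion [Cr…]: ligand charges -3, Cr(II) ⇒ ion charge 1−.
One 2+ cation requires 2 of the 1− anion.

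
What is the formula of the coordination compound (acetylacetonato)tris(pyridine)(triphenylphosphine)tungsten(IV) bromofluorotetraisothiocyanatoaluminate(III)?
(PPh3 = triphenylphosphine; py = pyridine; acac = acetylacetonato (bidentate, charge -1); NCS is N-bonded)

[W(acac)(PPh3)(py)3][AlBrF(NCS)4]

Cation [W…]: ligand charges -1, W(IV) ⇒ ion charge 3+.
Anion [Al…]: ligand charges -6, Al(III) ⇒ ion charge 3−.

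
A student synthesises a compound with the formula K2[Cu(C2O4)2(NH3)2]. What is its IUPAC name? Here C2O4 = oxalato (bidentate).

potassium diamminedioxalatocuprate(II)

The 2 potassium counter-ions carry a total charge of +2, so each complex ion is 2−.
Ligand charges: 2×ammine (neutral), 2×oxalato (-2 each); total -4. So Cu + (-4) = 2−, giving Cu = +2.
The complex ion is anionic, so copper takes the -ate form cuprate(II).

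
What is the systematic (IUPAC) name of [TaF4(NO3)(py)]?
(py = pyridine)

tetrafluoronitrato(pyridine)tantalum(V)

There is no counter-ion, so the complex is neutral overall.
Ligand charges: 1×nitrato (-1 each), 4×fluoro (-1 each), 1×pyridine (neutral); total -5. So Ta + (-5) = 0, giving Ta = +5.
Ligands are named alphabetically: fluoro before nitrato before pyridine.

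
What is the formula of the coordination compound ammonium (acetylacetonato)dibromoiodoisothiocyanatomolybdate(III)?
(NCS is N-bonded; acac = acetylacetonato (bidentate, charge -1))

Ligands: 2 bromo (Br, -1), 1 isothiocyanato (NCS, -1), 1 acetylacetonato (acac, -1), 1 iodo (I, -1). Ligand charge sum = -5.
With Mo in oxidation state +3, the complex ion is [Mo...]^2−.
Charge balance with ammonium (+1) requires 1 complex ion per 2 ammonium.

(NH4)2[Mo(acac)Br2I(NCS)]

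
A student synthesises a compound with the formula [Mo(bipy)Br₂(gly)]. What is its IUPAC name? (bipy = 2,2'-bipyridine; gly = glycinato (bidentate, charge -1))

There is no counter-ion, so the complex is neutral overall.
Ligand charges: 1×2,2'-bipyridine (neutral), 1×glycinato (-1 each), 2×bromo (-1 each); total -3. So Mo + (-3) = 0, giving Mo = +3.
Ligands are named alphabetically: bipyridine before bromo before glycinato.

(2,2'-bipyridine)dibromo(glycinato)molybdenum(III)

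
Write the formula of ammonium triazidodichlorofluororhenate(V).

NH4[ReCl2F(N3)3]

Ligands: 3 azido (N3, -1), 1 fluoro (F, -1), 2 chloro (Cl, -1). Ligand charge sum = -6.
With Re in oxidation state +5, the complex ion is [Re...]^1−.
Charge balance with ammonium (+1) requires 1 complex ion per 1 ammonium.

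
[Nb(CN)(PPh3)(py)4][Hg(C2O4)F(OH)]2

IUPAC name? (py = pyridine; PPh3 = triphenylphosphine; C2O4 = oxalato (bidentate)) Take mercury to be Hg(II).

Both ions are complex: the cation is named first with the plain metal name, the anion second with the -ate form; each ion's ligands are alphabetised independently.
Hg is given as +2; the anion's ligand charges sum to -4, so the complex anion is 2−.
With 2 anions per cation, the cation must be 2×2 = 4+.
Cation: ligand charges sum to -1; for the ion to be 4+, Nb = +5.

cyanotetrakis(pyridine)(triphenylphosphine)niobium(V) fluorohydroxooxalatomercurate(II)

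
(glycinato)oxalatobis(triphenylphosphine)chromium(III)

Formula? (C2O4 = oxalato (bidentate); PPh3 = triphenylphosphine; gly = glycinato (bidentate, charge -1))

Ligands: 1 oxalato (C2O4, -2), 2 triphenylphosphine (PPh3, neutral), 1 glycinato (gly, -1). Ligand charge sum = -3.
With Cr in oxidation state +3, the complex ion is [Cr...].

[Cr(C2O4)(gly)(PPh3)2]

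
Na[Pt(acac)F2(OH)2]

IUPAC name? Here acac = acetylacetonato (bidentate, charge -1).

sodium (acetylacetonato)difluorodihydroxoplatinate(IV)

The 1 sodium counter-ion carries a total charge of +1, so each complex ion is 1−.
Ligand charges: 2×hydroxo (-1 each), 2×fluoro (-1 each), 1×acetylacetonato (-1 each); total -5. So Pt + (-5) = 1−, giving Pt = +4.
Ligands are named alphabetically: acetylacetonato before fluoro before hydroxo.
The complex ion is anionic, so platinum takes the -ate form platinate(IV).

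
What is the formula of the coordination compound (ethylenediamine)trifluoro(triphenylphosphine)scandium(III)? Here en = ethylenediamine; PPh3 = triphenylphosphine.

[Sc(en)F3(PPh3)]

Ligands: 1 ethylenediamine (en, neutral), 3 fluoro (F, -1), 1 triphenylphosphine (PPh3, neutral). Ligand charge sum = -3.
With Sc in oxidation state +3, the complex ion is [Sc...].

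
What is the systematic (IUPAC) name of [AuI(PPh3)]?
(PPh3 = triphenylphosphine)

There is no counter-ion, so the complex is neutral overall.
Ligand charges: 1×iodo (-1 each), 1×triphenylphosphine (neutral); total -1. So Au + (-1) = 0, giving Au = +1.
Ligands are named alphabetically: iodo before triphenylphosphine.

iodo(triphenylphosphine)gold(I)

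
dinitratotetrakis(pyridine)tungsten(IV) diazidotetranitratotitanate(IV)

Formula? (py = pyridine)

[W(NO3)2(py)4][Ti(N3)2(NO3)4]

Cation [W…]: ligand charges -2, W(IV) ⇒ ion charge 2+.
Anion [Ti…]: ligand charges -6, Ti(IV) ⇒ ion charge 2−.
One 2+ cation balances one 2− anion.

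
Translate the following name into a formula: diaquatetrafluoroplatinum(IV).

[PtF4(H2O)2]

Ligands: 2 aqua (H2O, neutral), 4 fluoro (F, -1). Ligand charge sum = -4.
With Pt in oxidation state +4, the complex ion is [Pt...].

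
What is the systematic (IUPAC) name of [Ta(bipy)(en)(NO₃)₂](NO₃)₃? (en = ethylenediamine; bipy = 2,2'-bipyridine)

The 3 nitrate counter-ions carry a total charge of -3, so each complex ion is 3+.
Ligand charges: 2×nitrato (-1 each), 1×ethylenediamine (neutral), 1×2,2'-bipyridine (neutral); total -2. So Ta + (-2) = 3+, giving Ta = +5.
Ligands are named alphabetically: bipyridine before ethylenediamine before nitrato.

(2,2'-bipyridine)(ethylenediamine)dinitratotantalum(V) nitrate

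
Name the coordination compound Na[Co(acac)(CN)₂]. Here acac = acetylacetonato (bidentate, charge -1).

sodium (acetylacetonato)dicyanocobaltate(II)

The 1 sodium counter-ion carries a total charge of +1, so each complex ion is 1−.
Ligand charges: 1×acetylacetonato (-1 each), 2×cyano (-1 each); total -3. So Co + (-3) = 1−, giving Co = +2.
Ligands are named alphabetically: acetylacetonato before cyano.
The complex ion is anionic, so cobalt takes the -ate form cobaltate(II).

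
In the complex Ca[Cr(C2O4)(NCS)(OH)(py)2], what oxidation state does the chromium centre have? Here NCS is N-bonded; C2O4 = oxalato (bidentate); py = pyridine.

1 calcium outside the brackets (+2 each) → the complex ion is 2−.
Ligand charges: 1×NCS = -1; 1×C2O4 = -2; 1×OH = -1; 2×py neutral; sum -4.
Cr + (-4) = 2− ⇒ Cr is +2.

+2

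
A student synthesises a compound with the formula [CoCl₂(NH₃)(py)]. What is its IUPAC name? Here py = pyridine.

amminedichloro(pyridine)cobalt(II)

There is no counter-ion, so the complex is neutral overall.
Ligand charges: 1×pyridine (neutral), 1×ammine (neutral), 2×chloro (-1 each); total -2. So Co + (-2) = 0, giving Co = +2.
Ligands are named alphabetically: ammine before chloro before pyridine.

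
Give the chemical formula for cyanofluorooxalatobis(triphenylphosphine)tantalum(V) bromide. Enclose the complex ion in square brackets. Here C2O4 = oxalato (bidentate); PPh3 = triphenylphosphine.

Ligands: 1 oxalato (C2O4, -2), 2 triphenylphosphine (PPh3, neutral), 1 cyano (CN, -1), 1 fluoro (F, -1). Ligand charge sum = -4.
Charge balance with bromide (-1) requires 1 complex ion per 1 bromide.

[Ta(C2O4)(CN)F(PPh3)2]Br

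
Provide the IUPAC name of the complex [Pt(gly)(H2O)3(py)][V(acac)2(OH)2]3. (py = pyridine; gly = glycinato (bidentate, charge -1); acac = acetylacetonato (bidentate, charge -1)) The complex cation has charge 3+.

The complex cation is given as 3+; its ligand charges sum to -1, so Pt = +4.
With 3 anions per cation, each anion must be 3/3 = 1−.
Anion: ligand charges sum to -4; for the ion to be 1−, V = +3.

triaqua(glycinato)(pyridine)platinum(IV) bis(acetylacetonato)dihydroxovanadate(III)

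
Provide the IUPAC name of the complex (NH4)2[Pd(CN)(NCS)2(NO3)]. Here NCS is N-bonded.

ammonium cyanodiisothiocyanatonitratopalladate(II)

The 2 ammonium counter-ions carry a total charge of +2, so each complex ion is 2−.
Ligand charges: 1×cyano (-1 each), 1×nitrato (-1 each), 2×isothiocyanato (-1 each); total -4. So Pd + (-4) = 2−, giving Pd = +2.
Ligands are named alphabetically: cyano before isothiocyanato before nitrato.
The complex ion is anionic, so palladium takes the -ate form palladate(II).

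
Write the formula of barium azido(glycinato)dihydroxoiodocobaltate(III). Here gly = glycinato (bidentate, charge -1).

Ba[Co(gly)I(N3)(OH)2]

Ligands: 1 azido (N3, -1), 2 hydroxo (OH, -1), 1 glycinato (gly, -1), 1 iodo (I, -1). Ligand charge sum = -5.
Charge balance with barium (+2) requires 1 complex ion per 1 barium.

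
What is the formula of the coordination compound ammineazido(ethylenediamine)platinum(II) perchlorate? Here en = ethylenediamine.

[Pt(en)(N3)(NH3)]ClO4

Ligands: 1 ethylenediamine (en, neutral), 1 azido (N3, -1), 1 ammine (NH3, neutral). Ligand charge sum = -1.
With Pt in oxidation state +2, the complex ion is [Pt...]^1+.
Charge balance with perchlorate (-1) requires 1 complex ion per 1 perchlorate.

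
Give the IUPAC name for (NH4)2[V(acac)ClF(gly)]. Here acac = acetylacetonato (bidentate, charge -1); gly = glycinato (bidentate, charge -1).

The 2 ammonium counter-ions carry a total charge of +2, so each complex ion is 2−.
Ligand charges: 1×acetylacetonato (-1 each), 1×glycinato (-1 each), 1×chloro (-1 each), 1×fluoro (-1 each); total -4. So V + (-4) = 2−, giving V = +2.
The complex ion is anionic, so vanadium takes the -ate form vanadate(II).

ammonium (acetylacetonato)chlorofluoro(glycinato)vanadate(II)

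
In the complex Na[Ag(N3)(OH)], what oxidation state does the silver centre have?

1 sodium outside the brackets (+1 each) → the complex ion is 1−.
Ligand charges: 1×N3 = -1; 1×OH = -1; sum -2.
Ag + (-2) = 1− ⇒ Ag is +1.

+1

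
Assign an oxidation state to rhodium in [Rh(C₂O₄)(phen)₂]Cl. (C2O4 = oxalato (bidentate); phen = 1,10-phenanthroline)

+3

1 chloride outside the brackets (-1 each) → the complex ion is 1+.
Ligand charges: 1×C2O4 = -2; 2×phen neutral; sum -2.
Rh + (-2) = 1+ ⇒ Rh is +3.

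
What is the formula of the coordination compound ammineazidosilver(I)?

[Ag(N3)(NH3)]

Ligands: 1 azido (N3, -1), 1 ammine (NH3, neutral). Ligand charge sum = -1.
With Ag in oxidation state +1, the complex ion is [Ag...].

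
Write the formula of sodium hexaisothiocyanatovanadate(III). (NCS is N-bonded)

Na3[V(NCS)6]

Ligands: 6 isothiocyanato (NCS, -1). Ligand charge sum = -6.
Charge balance with sodium (+1) requires 1 complex ion per 3 sodium.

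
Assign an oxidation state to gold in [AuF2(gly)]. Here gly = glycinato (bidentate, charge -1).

+3

No counter-ion: the bracketed complex is neutral.
Ligand charges: 1×gly = -1; 2×F = -2; sum -3.
Au + (-3) = 0 ⇒ Au is +3.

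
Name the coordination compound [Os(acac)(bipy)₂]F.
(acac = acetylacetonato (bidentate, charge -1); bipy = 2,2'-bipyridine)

(acetylacetonato)bis(2,2'-bipyridine)osmium(II) fluoride

The 1 fluoride counter-ion carries a total charge of -1, so each complex ion is 1+.
Ligand charges: 1×acetylacetonato (-1 each), 2×2,2'-bipyridine (neutral); total -1. So Os + (-1) = 1+, giving Os = +2.
Ligands are named alphabetically: acetylacetonato before bipyridine.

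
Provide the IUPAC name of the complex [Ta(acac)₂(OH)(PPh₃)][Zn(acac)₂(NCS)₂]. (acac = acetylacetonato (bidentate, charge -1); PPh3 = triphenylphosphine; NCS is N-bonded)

Both ions are complex: the cation is named first with the plain metal name, the anion second with the -ate form; each ion's ligands are alphabetised independently.
Zinc is always +2 in its complexes; the anion's ligand charges sum to -4, so the complex anion is 2−.
A 1:1 salt means the cation carries the equal and opposite charge, 2+.
Cation: ligand charges sum to -3; for the ion to be 2+, Ta = +5.

bis(acetylacetonato)hydroxo(triphenylphosphine)tantalum(V) bis(acetylacetonato)diisothiocyanatozincate(II)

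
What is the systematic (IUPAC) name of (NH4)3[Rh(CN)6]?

The 3 ammonium counter-ions carry a total charge of +3, so each complex ion is 3−.
Ligand charges: 6×cyano (-1 each); total -6. So Rh + (-6) = 3−, giving Rh = +3.
The complex ion is anionic, so rhodium takes the -ate form rhodate(III).

ammonium hexacyanorhodate(III)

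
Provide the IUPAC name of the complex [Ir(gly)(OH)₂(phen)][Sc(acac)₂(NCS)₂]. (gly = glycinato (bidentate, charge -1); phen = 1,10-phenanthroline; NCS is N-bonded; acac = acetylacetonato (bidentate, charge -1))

Both ions are complex: the cation is named first with the plain metal name, the anion second with the -ate form; each ion's ligands are alphabetised independently.
Scandium is always +3 in its complexes; the anion's ligand charges sum to -4, so the complex anion is 1−.
A 1:1 salt means the cation carries the equal and opposite charge, 1+.
Cation: ligand charges sum to -3; for the ion to be 1+, Ir = +4.

(glycinato)dihydroxo(1,10-phenanthroline)iridium(IV) bis(acetylacetonato)diisothiocyanatoscandate(III)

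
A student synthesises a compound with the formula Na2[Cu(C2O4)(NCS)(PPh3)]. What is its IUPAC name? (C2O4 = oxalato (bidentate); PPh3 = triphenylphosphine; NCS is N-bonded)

sodium isothiocyanatooxalato(triphenylphosphine)cuprate(I)

The 2 sodium counter-ions carry a total charge of +2, so each complex ion is 2−.
Ligand charges: 1×oxalato (-2 each), 1×triphenylphosphine (neutral), 1×isothiocyanato (-1 each); total -3. So Cu + (-3) = 2−, giving Cu = +1.
The complex ion is anionic, so copper takes the -ate form cuprate(I).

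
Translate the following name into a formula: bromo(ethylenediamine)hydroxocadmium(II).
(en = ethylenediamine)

Ligands: 1 hydroxo (OH, -1), 1 bromo (Br, -1), 1 ethylenediamine (en, neutral). Ligand charge sum = -2.
With Cd in oxidation state +2, the complex ion is [Cd...].

[CdBr(en)(OH)]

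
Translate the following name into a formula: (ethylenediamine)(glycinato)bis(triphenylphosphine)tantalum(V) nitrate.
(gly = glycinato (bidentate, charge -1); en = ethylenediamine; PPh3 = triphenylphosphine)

[Ta(en)(gly)(PPh3)2](NO3)4

Ligands: 1 glycinato (gly, -1), 1 ethylenediamine (en, neutral), 2 triphenylphosphine (PPh3, neutral). Ligand charge sum = -1.
Charge balance with nitrate (-1) requires 1 complex ion per 4 nitrate.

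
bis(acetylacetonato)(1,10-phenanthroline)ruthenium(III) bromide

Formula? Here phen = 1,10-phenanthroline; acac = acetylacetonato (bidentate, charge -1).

Ligands: 1 1,10-phenanthroline (phen, neutral), 2 acetylacetonato (acac, -1). Ligand charge sum = -2.
With Ru in oxidation state +3, the complex ion is [Ru...]^1+.
Charge balance with bromide (-1) requires 1 complex ion per 1 bromide.

[Ru(acac)2(phen)]Br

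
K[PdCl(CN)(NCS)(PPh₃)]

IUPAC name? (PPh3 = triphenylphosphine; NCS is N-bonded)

The 1 potassium counter-ion carries a total charge of +1, so each complex ion is 1−.
Ligand charges: 1×chloro (-1 each), 1×cyano (-1 each), 1×triphenylphosphine (neutral), 1×isothiocyanato (-1 each); total -3. So Pd + (-3) = 1−, giving Pd = +2.
Ligands are named alphabetically: chloro before cyano before isothiocyanato before triphenylphosphine.
The complex ion is anionic, so palladium takes the -ate form palladate(II).

potassium chlorocyanoisothiocyanato(triphenylphosphine)palladate(II)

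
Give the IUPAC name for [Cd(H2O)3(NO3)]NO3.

The 1 nitrate counter-ion carries a total charge of -1, so each complex ion is 1+.
Ligand charges: 1×nitrato (-1 each), 3×aqua (neutral); total -1. So Cd + (-1) = 1+, giving Cd = +2.
Ligands are named alphabetically: aqua before nitrato.

triaquanitratocadmium(II) nitrate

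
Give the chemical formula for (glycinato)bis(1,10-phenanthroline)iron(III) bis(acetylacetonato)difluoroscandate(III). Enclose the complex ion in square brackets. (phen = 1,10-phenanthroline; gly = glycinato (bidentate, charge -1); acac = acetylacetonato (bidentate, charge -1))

Cation [Fe…]: ligand charges -1, Fe(III) ⇒ ion charge 2+.
Anion [Sc…]: ligand charges -4, Sc(III) ⇒ ion charge 1−.
One 2+ cation requires 2 of the 1− anion.

[Fe(gly)(phen)2][Sc(acac)2F2]2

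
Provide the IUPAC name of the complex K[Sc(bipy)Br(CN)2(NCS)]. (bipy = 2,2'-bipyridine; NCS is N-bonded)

The 1 potassium counter-ion carries a total charge of +1, so each complex ion is 1−.
Ligand charges: 2×cyano (-1 each), 1×2,2'-bipyridine (neutral), 1×isothiocyanato (-1 each), 1×bromo (-1 each); total -4. So Sc + (-4) = 1−, giving Sc = +3.
The complex ion is anionic, so scandium takes the -ate form scandate(III).

potassium (2,2'-bipyridine)bromodicyanoisothiocyanatoscandate(III)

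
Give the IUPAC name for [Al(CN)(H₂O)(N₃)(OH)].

There is no counter-ion, so the complex is neutral overall.
Ligand charges: 1×cyano (-1 each), 1×azido (-1 each), 1×hydroxo (-1 each), 1×aqua (neutral); total -3. So Al + (-3) = 0, giving Al = +3.
Ligands are named alphabetically: aqua before azido before cyano before hydroxo.

aquaazidocyanohydroxoaluminium(III)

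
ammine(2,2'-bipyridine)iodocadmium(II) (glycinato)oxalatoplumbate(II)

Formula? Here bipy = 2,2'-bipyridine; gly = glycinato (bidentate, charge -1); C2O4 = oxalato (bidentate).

Cation [Cd…]: ligand charges -1, Cd(II) ⇒ ion charge 1+.
Anion [Pb…]: ligand charges -3, Pb(II) ⇒ ion charge 1−.

[Cd(bipy)I(NH3)][Pb(C2O4)(gly)]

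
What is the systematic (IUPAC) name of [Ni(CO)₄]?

There is no counter-ion, so the complex is neutral overall.
Ligand charges: 4×carbonyl (neutral); total 0. So Ni + (0) = 0, giving Ni = 0.

tetracarbonylnickel(0)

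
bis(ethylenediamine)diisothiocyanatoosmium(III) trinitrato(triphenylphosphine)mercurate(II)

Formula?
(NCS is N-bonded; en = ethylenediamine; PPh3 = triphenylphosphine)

Cation [Os…]: ligand charges -2, Os(III) ⇒ ion charge 1+.
Anion [Hg…]: ligand charges -3, Hg(II) ⇒ ion charge 1−.

[Os(en)2(NCS)2][Hg(NO3)3(PPh3)]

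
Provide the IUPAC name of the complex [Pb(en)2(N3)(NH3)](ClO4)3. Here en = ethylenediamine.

The 3 perchlorate counter-ions carry a total charge of -3, so each complex ion is 3+.
Ligand charges: 1×ammine (neutral), 2×ethylenediamine (neutral), 1×azido (-1 each); total -1. So Pb + (-1) = 3+, giving Pb = +4.
Ligands are named alphabetically: ammine before azido before ethylenediamine.

ammineazidobis(ethylenediamine)lead(IV) perchlorate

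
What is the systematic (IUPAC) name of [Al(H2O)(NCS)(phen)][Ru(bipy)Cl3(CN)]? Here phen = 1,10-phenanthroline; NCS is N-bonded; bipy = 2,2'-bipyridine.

Aluminium is always +3 in its complexes; the cation's ligand charges sum to -1, so the complex cation is 2+.
A 1:1 salt means the anion carries the equal and opposite charge, 2−.
Anion: ligand charges sum to -4; for the ion to be 2−, Ru = +2.

aquaisothiocyanato(1,10-phenanthroline)aluminium(III) (2,2'-bipyridine)trichlorocyanoruthenate(II)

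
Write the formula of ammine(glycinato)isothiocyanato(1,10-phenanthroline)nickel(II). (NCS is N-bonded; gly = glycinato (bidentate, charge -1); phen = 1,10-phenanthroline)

[Ni(gly)(NCS)(NH3)(phen)]

Ligands: 1 isothiocyanato (NCS, -1), 1 glycinato (gly, -1), 1 ammine (NH3, neutral), 1 1,10-phenanthroline (phen, neutral). Ligand charge sum = -2.
With Ni in oxidation state +2, the complex ion is [Ni...].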